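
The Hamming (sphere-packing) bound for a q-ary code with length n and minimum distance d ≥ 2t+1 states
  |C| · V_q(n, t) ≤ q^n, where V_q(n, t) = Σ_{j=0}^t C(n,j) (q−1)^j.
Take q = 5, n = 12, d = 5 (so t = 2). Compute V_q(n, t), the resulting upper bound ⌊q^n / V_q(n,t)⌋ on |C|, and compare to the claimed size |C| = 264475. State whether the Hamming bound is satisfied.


V_q(n, t) = 1105, q^n = 244140625, Hamming bound = 220941, |C| = 264475 > bound (violated).

Step 1: Compute V_q(n, t) = Σ_{j=0}^2 C(n, j) (q−1)^j.
  j = 0: C(12,0)·(4)^0 = 1·1 = 1.
  j = 1: C(12,1)·(4)^1 = 12·4 = 48.
  j = 2: C(12,2)·(4)^2 = 66·16 = 1056.
  V_q(n, t) = 1 + 48 + 1056 = 1105.
Step 2: q^n = 5^12 = 244140625.
Step 3: Hamming bound ⌊q^n / V_q(n,t)⌋ = ⌊244140625/1105⌋ = 220941.
Step 4: Compare |C| = 264475 to 220941: violated.
The claimed |C| lies above the Hamming bound, so no 5-ary code of length 12 with d ≥ 5 can have 264475 codewords.


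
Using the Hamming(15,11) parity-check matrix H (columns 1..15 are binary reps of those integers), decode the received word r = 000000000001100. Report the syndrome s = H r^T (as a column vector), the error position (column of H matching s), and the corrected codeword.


s = (0, 0, 0, 1)^T, error position = 1, corrected codeword c = 100000000001100

Compute s = H r^T mod 2 one row at a time:
  s_1 = 0 + 0 + 0 + 0 + 1 + 1 + 0 + 0 = 2 ≡ 0 (mod 2).
  s_2 = 0 + 0 + 0 + 0 + 1 + 1 + 0 + 0 = 2 ≡ 0 (mod 2).
  s_3 = 0 + 0 + 0 + 0 + 0 + 0 + 0 + 0 = 0 ≡ 0 (mod 2).
  s_4 = 0 + 0 + 0 + 0 + 0 + 0 + 1 + 0 = 1 ≡ 1 (mod 2).
s = (0, 0, 0, 1)^T — this equals column 1 of H (binary 0001), so error is at position 1.
Correct: flip bit 1 of r = 000000000001100 to get c = 100000000001100.


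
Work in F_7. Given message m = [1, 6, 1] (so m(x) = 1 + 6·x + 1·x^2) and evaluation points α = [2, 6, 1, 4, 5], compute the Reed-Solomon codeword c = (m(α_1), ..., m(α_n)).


c = [3, 3, 1, 6, 0]

Message polynomial: m(x) = 1 + 6·x + 1·x^2 (mod 7).
For each evaluation point α_i, compute m(α_i) mod 7:
  α_1 = 2: Horner steps 1 → 1 → 3, so m(2) = 3.
  α_2 = 6: Horner steps 1 → 5 → 3, so m(6) = 3.
  α_3 = 1: Horner steps 1 → 0 → 1, so m(1) = 1.
  α_4 = 4: Horner steps 1 → 3 → 6, so m(4) = 6.
  α_5 = 5: Horner steps 1 → 4 → 0, so m(5) = 0.
Codeword c = [3, 3, 1, 6, 0] ∈ F_7^5.


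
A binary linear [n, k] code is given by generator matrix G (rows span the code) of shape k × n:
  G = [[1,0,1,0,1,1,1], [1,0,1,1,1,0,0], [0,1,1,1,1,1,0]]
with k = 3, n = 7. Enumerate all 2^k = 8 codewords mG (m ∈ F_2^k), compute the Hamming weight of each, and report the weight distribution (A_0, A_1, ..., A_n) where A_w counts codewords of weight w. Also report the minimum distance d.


Weight distribution: A_0 = 1, A_3 = 2, A_4 = 3, A_5 = 2. Minimum distance d = 3.

Enumerate all 2^3 = 8 messages m ∈ F_2^3.
For each, compute codeword c = mG in F_2^7, then tally its weight.
  m = 000 → c = 0000000, weight = 0.
  m = 100 → c = 1010111, weight = 5.
  m = 010 → c = 1011100, weight = 4.
  m = 110 → c = 0001011, weight = 3.
  m = 001 → c = 0111110, weight = 5.
  m = 101 → c = 1101001, weight = 4.
  m = 011 → c = 1100010, weight = 3.
  m = 111 → c = 0110101, weight = 4.
Tally weights:
  weight 0: 1 codewords.
  weight 3: 2 codewords.
  weight 4: 3 codewords.
  weight 5: 2 codewords.
Minimum distance d = smallest w > 0 with A_w > 0 = 3.
Sanity: Σ A_w = 8 = 2^3 = 8 ✓.


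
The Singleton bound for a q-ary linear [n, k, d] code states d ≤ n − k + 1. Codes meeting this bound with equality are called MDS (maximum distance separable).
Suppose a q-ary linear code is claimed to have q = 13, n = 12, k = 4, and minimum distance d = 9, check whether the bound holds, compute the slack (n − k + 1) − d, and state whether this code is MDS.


Singleton RHS = n − k + 1 = 9, slack = 0, bound satisfied, MDS.

Singleton bound: d ≤ n − k + 1.
Here n = 12, k = 4, so n − k + 1 = 9.
Given d = 9, check d ≤ 9: YES.
Slack = (n − k + 1) − d = 0.
The code is MDS (slack = 0).
Description: the claimed parameters are [12, 4, 9]_13; such a code would be MDS (meets Singleton bound).


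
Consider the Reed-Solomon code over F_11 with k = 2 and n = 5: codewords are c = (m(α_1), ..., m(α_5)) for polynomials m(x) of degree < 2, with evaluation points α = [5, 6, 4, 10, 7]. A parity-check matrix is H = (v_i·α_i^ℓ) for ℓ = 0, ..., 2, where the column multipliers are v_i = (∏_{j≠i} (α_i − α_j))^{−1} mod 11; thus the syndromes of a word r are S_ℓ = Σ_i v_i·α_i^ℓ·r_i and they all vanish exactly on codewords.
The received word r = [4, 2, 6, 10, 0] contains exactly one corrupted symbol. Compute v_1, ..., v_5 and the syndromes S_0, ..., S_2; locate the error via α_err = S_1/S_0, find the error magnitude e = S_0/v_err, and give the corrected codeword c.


S = (2, 9, 2), error at position 4, error magnitude e = 5, c = [4, 2, 6, 5, 0].

Step 1: column multipliers v_i = (∏_{j≠i}(α_i − α_j))^{−1} mod 11.
  i = 1 (α = 5): (5−6)(5−4)(5−10)(5−7) = (−1)·1·(−5)·(−2) = −10 ≡ 1, so v_1 = 1^{−1} = 1 (mod 11).
  i = 2 (α = 6): (6−5)(6−4)(6−10)(6−7) = 1·2·(−4)·(−1) = 8 ≡ 8, so v_2 = 8^{−1} = 7 (mod 11).
  i = 3 (α = 4): (4−5)(4−6)(4−10)(4−7) = (−1)·(−2)·(−6)·(−3) = 36 ≡ 3, so v_3 = 3^{−1} = 4 (mod 11).
  i = 4 (α = 10): (10−5)(10−6)(10−4)(10−7) = 5·4·6·3 = 360 ≡ 8, so v_4 = 8^{−1} = 7 (mod 11).
  i = 5 (α = 7): (7−5)(7−6)(7−4)(7−10) = 2·1·3·(−3) = −18 ≡ 4, so v_5 = 4^{−1} = 3 (mod 11).
  v = [1, 7, 4, 7, 3].
Step 2: syndromes of r = [4, 2, 6, 10, 0] (all sums mod 11).
  S_0 = Σ v_i r_i = 1·4 + 7·2 + 4·6 + 7·10 + 3·0 = 112 ≡ 2.
  S_1 = Σ v_i α_i r_i = 1·5·4 + 7·6·2 + 4·4·6 + 7·10·10 + 3·7·0 = 900 ≡ 9.
  α_i^2 mod 11 = [3, 3, 5, 1, 5].
  S_2 = Σ v_i α_i^2 r_i = 1·3·4 + 7·3·2 + 4·5·6 + 7·1·10 + 3·5·0 = 244 ≡ 2.
  S = (2, 9, 2) ≠ 0, so r is not a codeword (an error is present).
Step 3: locate the error. For a single error e at position i, S_ℓ = v_i·e·α_i^ℓ, so α_err = S_1/S_0.
  S_0^{−1} = 2^{−1} = 6 (mod 11), so α_err = 9·6 = 54 ≡ 10 = α_4. Error position i = 4.
  Consistency check: S_2/S_1 = 2·5 = 10 ≡ 10 = α_err ✓ (single-error assumption holds).
Step 4: error magnitude e = S_0/v_4 = S_0·∏_{j≠4}(α_4 − α_j) = 2·8 = 16 ≡ 5 (mod 11).
Step 5: correct position 4: c_4 = r_4 − e = 10 − 5 ≡ 5 (mod 11). Hence c = [4, 2, 6, 5, 0].
  Check: interpolating c through the α_i gives m(x) = 3 + 9·x (degree < 2) with m(α_i) = c_i for every i, so c is indeed a codeword.


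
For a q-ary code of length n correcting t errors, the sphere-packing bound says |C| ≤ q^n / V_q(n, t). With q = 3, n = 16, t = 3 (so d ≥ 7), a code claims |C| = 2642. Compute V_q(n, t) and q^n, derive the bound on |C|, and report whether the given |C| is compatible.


V_q(n, t) = 4993, q^n = 43046721, Hamming bound = 8621, |C| = 2642 ≤ bound (satisfied).

Step 1: Compute V_q(n, t) = Σ_{j=0}^3 C(n, j) (q−1)^j.
  j = 0: C(16,0)·(2)^0 = 1·1 = 1.
  j = 1: C(16,1)·(2)^1 = 16·2 = 32.
  j = 2: C(16,2)·(2)^2 = 120·4 = 480.
  j = 3: C(16,3)·(2)^3 = 560·8 = 4480.
  V_q(n, t) = 1 + 32 + 480 + 4480 = 4993.
Step 2: q^n = 3^16 = 43046721.
Step 3: Hamming bound ⌊q^n / V_q(n,t)⌋ = ⌊43046721/4993⌋ = 8621.
Step 4: Compare |C| = 2642 to 8621: satisfied.
The claimed |C| lies below the Hamming bound.


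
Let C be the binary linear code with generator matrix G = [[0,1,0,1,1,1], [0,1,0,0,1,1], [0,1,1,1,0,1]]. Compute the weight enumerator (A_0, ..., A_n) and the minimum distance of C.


Weight distribution: A_0 = 1, A_1 = 1, A_2 = 1, A_3 = 3, A_4 = 2. Minimum distance d = 1.

Enumerate all 2^3 = 8 messages m ∈ F_2^3.
For each, compute codeword c = mG in F_2^6, then tally its weight.
  m = 000 → c = 000000, weight = 0.
  m = 100 → c = 010111, weight = 4.
  m = 010 → c = 010011, weight = 3.
  m = 110 → c = 000100, weight = 1.
  m = 001 → c = 011101, weight = 4.
  m = 101 → c = 001010, weight = 2.
  m = 011 → c = 001110, weight = 3.
  m = 111 → c = 011001, weight = 3.
Tally weights:
  weight 0: 1 codewords.
  weight 1: 1 codewords.
  weight 2: 1 codewords.
  weight 3: 3 codewords.
  weight 4: 2 codewords.
Minimum distance d = smallest w > 0 with A_w > 0 = 1.
Sanity: Σ A_w = 8 = 2^3 = 8 ✓.


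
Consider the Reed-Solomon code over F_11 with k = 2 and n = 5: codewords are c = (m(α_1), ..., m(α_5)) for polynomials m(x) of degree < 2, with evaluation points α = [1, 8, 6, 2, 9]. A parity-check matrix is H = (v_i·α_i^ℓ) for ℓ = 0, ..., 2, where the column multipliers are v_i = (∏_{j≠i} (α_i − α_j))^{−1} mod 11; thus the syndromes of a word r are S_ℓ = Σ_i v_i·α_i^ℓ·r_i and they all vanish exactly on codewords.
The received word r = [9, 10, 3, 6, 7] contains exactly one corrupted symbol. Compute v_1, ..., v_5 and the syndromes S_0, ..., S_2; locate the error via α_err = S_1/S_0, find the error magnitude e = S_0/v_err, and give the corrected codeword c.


S = (2, 1, 6), error at position 3, error magnitude e = 9, c = [9, 10, 5, 6, 7].

Step 1: column multipliers v_i = (∏_{j≠i}(α_i − α_j))^{−1} mod 11.
  i = 1 (α = 1): (1−8)(1−6)(1−2)(1−9) = (−7)·(−5)·(−1)·(−8) = 280 ≡ 5, so v_1 = 5^{−1} = 9 (mod 11).
  i = 2 (α = 8): (8−1)(8−6)(8−2)(8−9) = 7·2·6·(−1) = −84 ≡ 4, so v_2 = 4^{−1} = 3 (mod 11).
  i = 3 (α = 6): (6−1)(6−8)(6−2)(6−9) = 5·(−2)·4·(−3) = 120 ≡ 10, so v_3 = 10^{−1} = 10 (mod 11).
  i = 4 (α = 2): (2−1)(2−8)(2−6)(2−9) = 1·(−6)·(−4)·(−7) = −168 ≡ 8, so v_4 = 8^{−1} = 7 (mod 11).
  i = 5 (α = 9): (9−1)(9−8)(9−6)(9−2) = 8·1·3·7 = 168 ≡ 3, so v_5 = 3^{−1} = 4 (mod 11).
  v = [9, 3, 10, 7, 4].
Step 2: syndromes of r = [9, 10, 3, 6, 7] (all sums mod 11).
  S_0 = Σ v_i r_i = 9·9 + 3·10 + 10·3 + 7·6 + 4·7 = 211 ≡ 2.
  S_1 = Σ v_i α_i r_i = 9·1·9 + 3·8·10 + 10·6·3 + 7·2·6 + 4·9·7 = 837 ≡ 1.
  α_i^2 mod 11 = [1, 9, 3, 4, 4].
  S_2 = Σ v_i α_i^2 r_i = 9·1·9 + 3·9·10 + 10·3·3 + 7·4·6 + 4·4·7 = 721 ≡ 6.
  S = (2, 1, 6) ≠ 0, so r is not a codeword (an error is present).
Step 3: locate the error. For a single error e at position i, S_ℓ = v_i·e·α_i^ℓ, so α_err = S_1/S_0.
  S_0^{−1} = 2^{−1} = 6 (mod 11), so α_err = 1·6 = 6 ≡ 6 = α_3. Error position i = 3.
  Consistency check: S_2/S_1 = 6·1 = 6 ≡ 6 = α_err ✓ (single-error assumption holds).
Step 4: error magnitude e = S_0/v_3 = S_0·∏_{j≠3}(α_3 − α_j) = 2·10 = 20 ≡ 9 (mod 11).
Step 5: correct position 3: c_3 = r_3 − e = 3 − 9 ≡ 5 (mod 11). Hence c = [9, 10, 5, 6, 7].
  Check: interpolating c through the α_i gives m(x) = 1 + 8·x (degree < 2) with m(α_i) = c_i for every i, so c is indeed a codeword.


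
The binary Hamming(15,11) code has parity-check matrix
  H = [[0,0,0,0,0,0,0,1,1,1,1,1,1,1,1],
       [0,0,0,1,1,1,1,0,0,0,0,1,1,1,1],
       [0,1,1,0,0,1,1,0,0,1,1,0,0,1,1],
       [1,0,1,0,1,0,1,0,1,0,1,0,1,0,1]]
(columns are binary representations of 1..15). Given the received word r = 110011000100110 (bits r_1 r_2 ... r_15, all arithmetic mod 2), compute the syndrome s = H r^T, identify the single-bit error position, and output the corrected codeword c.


s = (1, 0, 0, 1)^T, error position = 9, corrected codeword c = 110011001100110

Compute s = H r^T mod 2 one row at a time:
  s_1 = 0 + 0 + 1 + 0 + 0 + 1 + 1 + 0 = 3 ≡ 1 (mod 2).
  s_2 = 0 + 1 + 1 + 0 + 0 + 1 + 1 + 0 = 4 ≡ 0 (mod 2).
  s_3 = 1 + 0 + 1 + 0 + 1 + 0 + 1 + 0 = 4 ≡ 0 (mod 2).
  s_4 = 1 + 0 + 1 + 0 + 0 + 0 + 1 + 0 = 3 ≡ 1 (mod 2).
s = (1, 0, 0, 1)^T — this equals column 9 of H (binary 1001), so error is at position 9.
Correct: flip bit 9 of r = 110011000100110 to get c = 110011001100110.


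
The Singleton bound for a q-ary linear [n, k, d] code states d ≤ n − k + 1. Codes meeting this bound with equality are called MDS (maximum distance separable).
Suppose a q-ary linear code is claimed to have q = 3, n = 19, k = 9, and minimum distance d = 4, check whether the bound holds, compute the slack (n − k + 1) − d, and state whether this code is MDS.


Singleton RHS = n − k + 1 = 11, slack = 7, bound satisfied, not MDS.

Singleton bound: d ≤ n − k + 1.
Here n = 19, k = 9, so n − k + 1 = 11.
Given d = 4, check d ≤ 11: YES.
Slack = (n − k + 1) − d = 7.
The code is NOT MDS (slack = 7 > 0).
Description: the claimed parameters are [19, 9, 4]_3; such a code would be non-MDS.


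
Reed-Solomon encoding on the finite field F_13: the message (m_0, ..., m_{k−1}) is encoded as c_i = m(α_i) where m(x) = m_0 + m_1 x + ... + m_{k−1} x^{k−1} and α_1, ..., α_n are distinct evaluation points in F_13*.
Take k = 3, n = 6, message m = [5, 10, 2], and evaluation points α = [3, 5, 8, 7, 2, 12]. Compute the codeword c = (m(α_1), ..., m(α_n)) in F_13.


c = [1, 1, 5, 4, 7, 10]

Message polynomial: m(x) = 5 + 10·x + 2·x^2 (mod 13).
For each evaluation point α_i, compute m(α_i) mod 13:
  α_1 = 3: Horner steps 2 → 3 → 1, so m(3) = 1.
  α_2 = 5: Horner steps 2 → 7 → 1, so m(5) = 1.
  α_3 = 8: Horner steps 2 → 0 → 5, so m(8) = 5.
  α_4 = 7: Horner steps 2 → 11 → 4, so m(7) = 4.
  α_5 = 2: Horner steps 2 → 1 → 7, so m(2) = 7.
  α_6 = 12: Horner steps 2 → 8 → 10, so m(12) = 10.
Codeword c = [1, 1, 5, 4, 7, 10] ∈ F_13^6.


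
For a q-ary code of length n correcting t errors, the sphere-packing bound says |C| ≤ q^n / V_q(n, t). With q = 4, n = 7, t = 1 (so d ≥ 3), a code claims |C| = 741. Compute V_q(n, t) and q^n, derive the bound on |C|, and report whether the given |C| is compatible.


V_q(n, t) = 22, q^n = 16384, Hamming bound = 744, |C| = 741 ≤ bound (satisfied).

Step 1: Compute V_q(n, t) = Σ_{j=0}^1 C(n, j) (q−1)^j.
  j = 0: C(7,0)·(3)^0 = 1·1 = 1.
  j = 1: C(7,1)·(3)^1 = 7·3 = 21.
  V_q(n, t) = 1 + 21 = 22.
Step 2: q^n = 4^7 = 16384.
Step 3: Hamming bound ⌊q^n / V_q(n,t)⌋ = ⌊16384/22⌋ = 744.
Step 4: Compare |C| = 741 to 744: satisfied.
The claimed |C| lies below the Hamming bound.


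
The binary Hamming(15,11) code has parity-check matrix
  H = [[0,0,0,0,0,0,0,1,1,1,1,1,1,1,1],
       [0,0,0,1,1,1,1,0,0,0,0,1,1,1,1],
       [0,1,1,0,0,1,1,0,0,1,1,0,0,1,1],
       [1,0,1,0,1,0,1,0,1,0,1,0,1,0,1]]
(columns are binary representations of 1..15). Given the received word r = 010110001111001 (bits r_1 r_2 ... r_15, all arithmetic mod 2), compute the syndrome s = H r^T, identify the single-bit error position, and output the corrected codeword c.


s = (1, 0, 0, 0)^T, error position = 8, corrected codeword c = 010110011111001

Compute s = H r^T mod 2 one row at a time:
  s_1 = 0 + 1 + 1 + 1 + 1 + 0 + 0 + 1 = 5 ≡ 1 (mod 2).
  s_2 = 1 + 1 + 0 + 0 + 1 + 0 + 0 + 1 = 4 ≡ 0 (mod 2).
  s_3 = 1 + 0 + 0 + 0 + 1 + 1 + 0 + 1 = 4 ≡ 0 (mod 2).
  s_4 = 0 + 0 + 1 + 0 + 1 + 1 + 0 + 1 = 4 ≡ 0 (mod 2).
s = (1, 0, 0, 0)^T — this equals column 8 of H (binary 1000), so error is at position 8.
Correct: flip bit 8 of r = 010110001111001 to get c = 010110011111001.


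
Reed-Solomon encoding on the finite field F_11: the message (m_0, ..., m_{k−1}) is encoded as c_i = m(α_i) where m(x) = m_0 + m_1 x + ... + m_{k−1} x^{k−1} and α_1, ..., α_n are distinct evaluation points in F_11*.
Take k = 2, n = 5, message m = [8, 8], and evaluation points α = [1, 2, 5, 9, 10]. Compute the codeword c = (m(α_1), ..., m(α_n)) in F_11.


c = [5, 2, 4, 3, 0]

Message polynomial: m(x) = 8 + 8·x (mod 11).
For each evaluation point α_i, compute m(α_i) mod 11:
  α_1 = 1: Horner steps 8 → 5, so m(1) = 5.
  α_2 = 2: Horner steps 8 → 2, so m(2) = 2.
  α_3 = 5: Horner steps 8 → 4, so m(5) = 4.
  α_4 = 9: Horner steps 8 → 3, so m(9) = 3.
  α_5 = 10: Horner steps 8 → 0, so m(10) = 0.
Codeword c = [5, 2, 4, 3, 0] ∈ F_11^5.


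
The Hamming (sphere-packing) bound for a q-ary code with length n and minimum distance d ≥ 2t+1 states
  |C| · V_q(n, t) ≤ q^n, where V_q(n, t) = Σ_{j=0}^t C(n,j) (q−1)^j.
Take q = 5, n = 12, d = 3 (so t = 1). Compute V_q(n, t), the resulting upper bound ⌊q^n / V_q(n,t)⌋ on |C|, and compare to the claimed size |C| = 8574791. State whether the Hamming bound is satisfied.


V_q(n, t) = 49, q^n = 244140625, Hamming bound = 4982461, |C| = 8574791 > bound (violated).

Step 1: Compute V_q(n, t) = Σ_{j=0}^1 C(n, j) (q−1)^j.
  j = 0: C(12,0)·(4)^0 = 1·1 = 1.
  j = 1: C(12,1)·(4)^1 = 12·4 = 48.
  V_q(n, t) = 1 + 48 = 49.
Step 2: q^n = 5^12 = 244140625.
Step 3: Hamming bound ⌊q^n / V_q(n,t)⌋ = ⌊244140625/49⌋ = 4982461.
Step 4: Compare |C| = 8574791 to 4982461: violated.
The claimed |C| lies above the Hamming bound, so no 5-ary code of length 12 with d ≥ 3 can have 8574791 codewords.


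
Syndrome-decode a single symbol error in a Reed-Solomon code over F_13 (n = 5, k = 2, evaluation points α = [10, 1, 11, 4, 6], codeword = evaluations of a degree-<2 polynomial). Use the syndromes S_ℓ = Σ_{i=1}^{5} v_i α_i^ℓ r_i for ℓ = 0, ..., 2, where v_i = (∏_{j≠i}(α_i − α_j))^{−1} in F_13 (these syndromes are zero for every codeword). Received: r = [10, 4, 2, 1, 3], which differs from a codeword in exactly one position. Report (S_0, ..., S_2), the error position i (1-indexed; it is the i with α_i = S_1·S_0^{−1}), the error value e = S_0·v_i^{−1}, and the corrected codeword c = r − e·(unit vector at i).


S = (1, 4, 3), error at position 4, error magnitude e = 8, c = [10, 4, 2, 6, 3].

Step 1: column multipliers v_i = (∏_{j≠i}(α_i − α_j))^{−1} mod 13.
  i = 1 (α = 10): (10−1)(10−11)(10−4)(10−6) = 9·(−1)·6·4 = −216 ≡ 5, so v_1 = 5^{−1} = 8 (mod 13).
  i = 2 (α = 1): (1−10)(1−11)(1−4)(1−6) = (−9)·(−10)·(−3)·(−5) = 1350 ≡ 11, so v_2 = 11^{−1} = 6 (mod 13).
  i = 3 (α = 11): (11−10)(11−1)(11−4)(11−6) = 1·10·7·5 = 350 ≡ 12, so v_3 = 12^{−1} = 12 (mod 13).
  i = 4 (α = 4): (4−10)(4−1)(4−11)(4−6) = (−6)·3·(−7)·(−2) = −252 ≡ 8, so v_4 = 8^{−1} = 5 (mod 13).
  i = 5 (α = 6): (6−10)(6−1)(6−11)(6−4) = (−4)·5·(−5)·2 = 200 ≡ 5, so v_5 = 5^{−1} = 8 (mod 13).
  v = [8, 6, 12, 5, 8].
Step 2: syndromes of r = [10, 4, 2, 1, 3] (all sums mod 13).
  S_0 = Σ v_i r_i = 8·10 + 6·4 + 12·2 + 5·1 + 8·3 = 157 ≡ 1.
  S_1 = Σ v_i α_i r_i = 8·10·10 + 6·1·4 + 12·11·2 + 5·4·1 + 8·6·3 = 1252 ≡ 4.
  α_i^2 mod 13 = [9, 1, 4, 3, 10].
  S_2 = Σ v_i α_i^2 r_i = 8·9·10 + 6·1·4 + 12·4·2 + 5·3·1 + 8·10·3 = 1095 ≡ 3.
  S = (1, 4, 3) ≠ 0, so r is not a codeword (an error is present).
Step 3: locate the error. For a single error e at position i, S_ℓ = v_i·e·α_i^ℓ, so α_err = S_1/S_0.
  S_0^{−1} = 1^{−1} = 1 (mod 13), so α_err = 4·1 = 4 ≡ 4 = α_4. Error position i = 4.
  Consistency check: S_2/S_1 = 3·10 = 30 ≡ 4 = α_err ✓ (single-error assumption holds).
Step 4: error magnitude e = S_0/v_4 = S_0·∏_{j≠4}(α_4 − α_j) = 1·8 = 8 ≡ 8 (mod 13).
Step 5: correct position 4: c_4 = r_4 − e = 1 − 8 ≡ 6 (mod 13). Hence c = [10, 4, 2, 6, 3].
  Check: interpolating c through the α_i gives m(x) = 12 + 5·x (degree < 2) with m(α_i) = c_i for every i, so c is indeed a codeword.


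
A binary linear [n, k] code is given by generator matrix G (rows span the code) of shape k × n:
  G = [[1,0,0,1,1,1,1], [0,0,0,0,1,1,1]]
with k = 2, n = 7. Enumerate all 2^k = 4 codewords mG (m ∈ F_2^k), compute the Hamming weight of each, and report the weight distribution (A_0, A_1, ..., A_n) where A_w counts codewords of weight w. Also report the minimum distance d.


Weight distribution: A_0 = 1, A_2 = 1, A_3 = 1, A_5 = 1. Minimum distance d = 2.

Enumerate all 2^2 = 4 messages m ∈ F_2^2.
For each, compute codeword c = mG in F_2^7, then tally its weight.
  m = 00 → c = 0000000, weight = 0.
  m = 10 → c = 1001111, weight = 5.
  m = 01 → c = 0000111, weight = 3.
  m = 11 → c = 1001000, weight = 2.
Tally weights:
  weight 0: 1 codewords.
  weight 2: 1 codewords.
  weight 3: 1 codewords.
  weight 5: 1 codewords.
Minimum distance d = smallest w > 0 with A_w > 0 = 2.
Sanity: Σ A_w = 4 = 2^2 = 4 ✓.


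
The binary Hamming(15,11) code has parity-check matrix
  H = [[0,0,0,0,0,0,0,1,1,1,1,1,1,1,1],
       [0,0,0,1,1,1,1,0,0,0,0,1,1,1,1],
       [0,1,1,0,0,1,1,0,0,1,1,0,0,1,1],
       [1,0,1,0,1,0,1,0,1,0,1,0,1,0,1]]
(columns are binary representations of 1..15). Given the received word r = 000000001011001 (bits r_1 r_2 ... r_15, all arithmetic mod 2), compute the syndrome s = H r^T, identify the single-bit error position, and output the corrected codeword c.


s = (0, 0, 0, 1)^T, error position = 1, corrected codeword c = 100000001011001

Compute s = H r^T mod 2 one row at a time:
  s_1 = 0 + 1 + 0 + 1 + 1 + 0 + 0 + 1 = 4 ≡ 0 (mod 2).
  s_2 = 0 + 0 + 0 + 0 + 1 + 0 + 0 + 1 = 2 ≡ 0 (mod 2).
  s_3 = 0 + 0 + 0 + 0 + 0 + 1 + 0 + 1 = 2 ≡ 0 (mod 2).
  s_4 = 0 + 0 + 0 + 0 + 1 + 1 + 0 + 1 = 3 ≡ 1 (mod 2).
s = (0, 0, 0, 1)^T — this equals column 1 of H (binary 0001), so error is at position 1.
Correct: flip bit 1 of r = 000000001011001 to get c = 100000001011001.


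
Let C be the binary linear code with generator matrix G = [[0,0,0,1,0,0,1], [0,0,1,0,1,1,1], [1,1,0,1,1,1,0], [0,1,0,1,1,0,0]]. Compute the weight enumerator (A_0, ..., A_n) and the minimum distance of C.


Weight distribution: A_0 = 1, A_2 = 2, A_3 = 4, A_4 = 5, A_5 = 4. Minimum distance d = 2.

Enumerate all 2^4 = 16 messages m ∈ F_2^4.
For each, compute codeword c = mG in F_2^7, then tally its weight.
  m = 0000 → c = 0000000, weight = 0.
  m = 1000 → c = 0001001, weight = 2.
  m = 0100 → c = 0010111, weight = 4.
  m = 1100 → c = 0011110, weight = 4.
  m = 0010 → c = 1101110, weight = 5.
  m = 1010 → c = 1100111, weight = 5.
  m = 0110 → c = 1111001, weight = 5.
  m = 1110 → c = 1110000, weight = 3.
  m = 0001 → c = 0101100, weight = 3.
  m = 1001 → c = 0100101, weight = 3.
  m = 0101 → c = 0111011, weight = 5.
  m = 1101 → c = 0110010, weight = 3.
  m = 0011 → c = 1000010, weight = 2.
  m = 1011 → c = 1001011, weight = 4.
  m = 0111 → c = 1010101, weight = 4.
  m = 1111 → c = 1011100, weight = 4.
Tally weights:
  weight 0: 1 codewords.
  weight 2: 2 codewords.
  weight 3: 4 codewords.
  weight 4: 5 codewords.
  weight 5: 4 codewords.
Minimum distance d = smallest w > 0 with A_w > 0 = 2.
Sanity: Σ A_w = 16 = 2^4 = 16 ✓.


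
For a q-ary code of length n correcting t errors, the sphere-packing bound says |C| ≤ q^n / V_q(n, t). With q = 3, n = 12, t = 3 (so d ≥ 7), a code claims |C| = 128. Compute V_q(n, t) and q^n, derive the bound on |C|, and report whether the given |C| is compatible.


V_q(n, t) = 2049, q^n = 531441, Hamming bound = 259, |C| = 128 ≤ bound (satisfied).

Step 1: Compute V_q(n, t) = Σ_{j=0}^3 C(n, j) (q−1)^j.
  j = 0: C(12,0)·(2)^0 = 1·1 = 1.
  j = 1: C(12,1)·(2)^1 = 12·2 = 24.
  j = 2: C(12,2)·(2)^2 = 66·4 = 264.
  j = 3: C(12,3)·(2)^3 = 220·8 = 1760.
  V_q(n, t) = 1 + 24 + 264 + 1760 = 2049.
Step 2: q^n = 3^12 = 531441.
Step 3: Hamming bound ⌊q^n / V_q(n,t)⌋ = ⌊531441/2049⌋ = 259.
Step 4: Compare |C| = 128 to 259: satisfied.
The claimed |C| lies below the Hamming bound.


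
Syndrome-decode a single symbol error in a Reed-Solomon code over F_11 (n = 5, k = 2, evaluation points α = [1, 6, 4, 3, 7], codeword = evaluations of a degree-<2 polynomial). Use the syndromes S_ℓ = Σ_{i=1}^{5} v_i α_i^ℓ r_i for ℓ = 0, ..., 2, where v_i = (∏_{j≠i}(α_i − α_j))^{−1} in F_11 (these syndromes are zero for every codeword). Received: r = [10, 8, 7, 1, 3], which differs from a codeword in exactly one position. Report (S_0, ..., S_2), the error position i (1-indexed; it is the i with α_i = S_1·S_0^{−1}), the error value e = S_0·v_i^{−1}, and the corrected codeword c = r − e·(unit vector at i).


S = (8, 8, 8), error at position 1, error magnitude e = 10, c = [0, 8, 7, 1, 3].

Step 1: column multipliers v_i = (∏_{j≠i}(α_i − α_j))^{−1} mod 11.
  i = 1 (α = 1): (1−6)(1−4)(1−3)(1−7) = (−5)·(−3)·(−2)·(−6) = 180 ≡ 4, so v_1 = 4^{−1} = 3 (mod 11).
  i = 2 (α = 6): (6−1)(6−4)(6−3)(6−7) = 5·2·3·(−1) = −30 ≡ 3, so v_2 = 3^{−1} = 4 (mod 11).
  i = 3 (α = 4): (4−1)(4−6)(4−3)(4−7) = 3·(−2)·1·(−3) = 18 ≡ 7, so v_3 = 7^{−1} = 8 (mod 11).
  i = 4 (α = 3): (3−1)(3−6)(3−4)(3−7) = 2·(−3)·(−1)·(−4) = −24 ≡ 9, so v_4 = 9^{−1} = 5 (mod 11).
  i = 5 (α = 7): (7−1)(7−6)(7−4)(7−3) = 6·1·3·4 = 72 ≡ 6, so v_5 = 6^{−1} = 2 (mod 11).
  v = [3, 4, 8, 5, 2].
Step 2: syndromes of r = [10, 8, 7, 1, 3] (all sums mod 11).
  S_0 = Σ v_i r_i = 3·10 + 4·8 + 8·7 + 5·1 + 2·3 = 129 ≡ 8.
  S_1 = Σ v_i α_i r_i = 3·1·10 + 4·6·8 + 8·4·7 + 5·3·1 + 2·7·3 = 503 ≡ 8.
  α_i^2 mod 11 = [1, 3, 5, 9, 5].
  S_2 = Σ v_i α_i^2 r_i = 3·1·10 + 4·3·8 + 8·5·7 + 5·9·1 + 2·5·3 = 481 ≡ 8.
  S = (8, 8, 8) ≠ 0, so r is not a codeword (an error is present).
Step 3: locate the error. For a single error e at position i, S_ℓ = v_i·e·α_i^ℓ, so α_err = S_1/S_0.
  S_0^{−1} = 8^{−1} = 7 (mod 11), so α_err = 8·7 = 56 ≡ 1 = α_1. Error position i = 1.
  Consistency check: S_2/S_1 = 8·7 = 56 ≡ 1 = α_err ✓ (single-error assumption holds).
Step 4: error magnitude e = S_0/v_1 = S_0·∏_{j≠1}(α_1 − α_j) = 8·4 = 32 ≡ 10 (mod 11).
Step 5: correct position 1: c_1 = r_1 − e = 10 − 10 ≡ 0 (mod 11). Hence c = [0, 8, 7, 1, 3].
  Check: interpolating c through the α_i gives m(x) = 5 + 6·x (degree < 2) with m(α_i) = c_i for every i, so c is indeed a codeword.


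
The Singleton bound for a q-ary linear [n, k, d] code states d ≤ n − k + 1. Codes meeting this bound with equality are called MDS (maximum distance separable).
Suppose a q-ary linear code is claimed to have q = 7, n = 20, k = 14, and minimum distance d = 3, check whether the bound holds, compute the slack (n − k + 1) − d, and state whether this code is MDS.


Singleton RHS = n − k + 1 = 7, slack = 4, bound satisfied, not MDS.

Singleton bound: d ≤ n − k + 1.
Here n = 20, k = 14, so n − k + 1 = 7.
Given d = 3, check d ≤ 7: YES.
Slack = (n − k + 1) − d = 4.
The code is NOT MDS (slack = 4 > 0).
Description: the claimed parameters are [20, 14, 3]_7; such a code would be non-MDS.


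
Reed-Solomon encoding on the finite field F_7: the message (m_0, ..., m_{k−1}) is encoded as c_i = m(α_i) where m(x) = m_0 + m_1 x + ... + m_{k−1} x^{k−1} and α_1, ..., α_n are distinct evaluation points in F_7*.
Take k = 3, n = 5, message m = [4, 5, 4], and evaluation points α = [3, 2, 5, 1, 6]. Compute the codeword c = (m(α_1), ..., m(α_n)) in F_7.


c = [6, 2, 3, 6, 3]

Message polynomial: m(x) = 4 + 5·x + 4·x^2 (mod 7).
For each evaluation point α_i, compute m(α_i) mod 7:
  α_1 = 3: Horner steps 4 → 3 → 6, so m(3) = 6.
  α_2 = 2: Horner steps 4 → 6 → 2, so m(2) = 2.
  α_3 = 5: Horner steps 4 → 4 → 3, so m(5) = 3.
  α_4 = 1: Horner steps 4 → 2 → 6, so m(1) = 6.
  α_5 = 6: Horner steps 4 → 1 → 3, so m(6) = 3.
Codeword c = [6, 2, 3, 6, 3] ∈ F_7^5.


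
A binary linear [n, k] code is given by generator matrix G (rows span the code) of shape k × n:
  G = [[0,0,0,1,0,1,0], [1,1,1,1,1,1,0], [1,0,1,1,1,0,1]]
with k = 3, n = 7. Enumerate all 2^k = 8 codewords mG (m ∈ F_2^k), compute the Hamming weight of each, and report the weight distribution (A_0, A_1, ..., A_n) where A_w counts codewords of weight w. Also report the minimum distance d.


Weight distribution: A_0 = 1, A_2 = 1, A_3 = 2, A_4 = 1, A_5 = 2, A_6 = 1. Minimum distance d = 2.

Enumerate all 2^3 = 8 messages m ∈ F_2^3.
For each, compute codeword c = mG in F_2^7, then tally its weight.
  m = 000 → c = 0000000, weight = 0.
  m = 100 → c = 0001010, weight = 2.
  m = 010 → c = 1111110, weight = 6.
  m = 110 → c = 1110100, weight = 4.
  m = 001 → c = 1011101, weight = 5.
  m = 101 → c = 1010111, weight = 5.
  m = 011 → c = 0100011, weight = 3.
  m = 111 → c = 0101001, weight = 3.
Tally weights:
  weight 0: 1 codewords.
  weight 2: 1 codewords.
  weight 3: 2 codewords.
  weight 4: 1 codewords.
  weight 5: 2 codewords.
  weight 6: 1 codewords.
Minimum distance d = smallest w > 0 with A_w > 0 = 2.
Sanity: Σ A_w = 8 = 2^3 = 8 ✓.


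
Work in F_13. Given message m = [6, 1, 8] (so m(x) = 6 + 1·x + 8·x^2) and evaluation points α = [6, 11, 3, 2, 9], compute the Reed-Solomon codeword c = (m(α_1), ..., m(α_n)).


c = [1, 10, 3, 1, 0]

Message polynomial: m(x) = 6 + 1·x + 8·x^2 (mod 13).
For each evaluation point α_i, compute m(α_i) mod 13:
  α_1 = 6: Horner steps 8 → 10 → 1, so m(6) = 1.
  α_2 = 11: Horner steps 8 → 11 → 10, so m(11) = 10.
  α_3 = 3: Horner steps 8 → 12 → 3, so m(3) = 3.
  α_4 = 2: Horner steps 8 → 4 → 1, so m(2) = 1.
  α_5 = 9: Horner steps 8 → 8 → 0, so m(9) = 0.
Codeword c = [1, 10, 3, 1, 0] ∈ F_13^5.


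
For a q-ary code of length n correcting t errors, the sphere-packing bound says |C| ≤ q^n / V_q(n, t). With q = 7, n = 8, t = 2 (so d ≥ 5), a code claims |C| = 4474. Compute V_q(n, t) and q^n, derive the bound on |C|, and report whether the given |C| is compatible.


V_q(n, t) = 1057, q^n = 5764801, Hamming bound = 5453, |C| = 4474 ≤ bound (satisfied).

Step 1: Compute V_q(n, t) = Σ_{j=0}^2 C(n, j) (q−1)^j.
  j = 0: C(8,0)·(6)^0 = 1·1 = 1.
  j = 1: C(8,1)·(6)^1 = 8·6 = 48.
  j = 2: C(8,2)·(6)^2 = 28·36 = 1008.
  V_q(n, t) = 1 + 48 + 1008 = 1057.
Step 2: q^n = 7^8 = 5764801.
Step 3: Hamming bound ⌊q^n / V_q(n,t)⌋ = ⌊5764801/1057⌋ = 5453.
Step 4: Compare |C| = 4474 to 5453: satisfied.
The claimed |C| lies below the Hamming bound.


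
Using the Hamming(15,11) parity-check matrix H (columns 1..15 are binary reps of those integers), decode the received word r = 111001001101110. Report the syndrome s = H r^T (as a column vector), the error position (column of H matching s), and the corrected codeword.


s = (1, 0, 1, 0)^T, error position = 10, corrected codeword c = 111001001001110

Compute s = H r^T mod 2 one row at a time:
  s_1 = 0 + 1 + 1 + 0 + 1 + 1 + 1 + 0 = 5 ≡ 1 (mod 2).
  s_2 = 0 + 0 + 1 + 0 + 1 + 1 + 1 + 0 = 4 ≡ 0 (mod 2).
  s_3 = 1 + 1 + 1 + 0 + 1 + 0 + 1 + 0 = 5 ≡ 1 (mod 2).
  s_4 = 1 + 1 + 0 + 0 + 1 + 0 + 1 + 0 = 4 ≡ 0 (mod 2).
s = (1, 0, 1, 0)^T — this equals column 10 of H (binary 1010), so error is at position 10.
Correct: flip bit 10 of r = 111001001101110 to get c = 111001001001110.


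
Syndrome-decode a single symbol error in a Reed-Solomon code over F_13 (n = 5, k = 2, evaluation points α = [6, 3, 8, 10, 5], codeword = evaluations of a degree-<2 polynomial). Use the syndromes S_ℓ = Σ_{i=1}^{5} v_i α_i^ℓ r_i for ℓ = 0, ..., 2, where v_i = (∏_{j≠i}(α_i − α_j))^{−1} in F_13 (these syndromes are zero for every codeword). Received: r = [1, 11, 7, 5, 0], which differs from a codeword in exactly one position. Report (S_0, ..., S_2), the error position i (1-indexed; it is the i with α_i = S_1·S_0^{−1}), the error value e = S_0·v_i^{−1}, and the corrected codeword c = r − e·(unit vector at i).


S = (6, 9, 7), error at position 3, error magnitude e = 4, c = [1, 11, 3, 5, 0].

Step 1: column multipliers v_i = (∏_{j≠i}(α_i − α_j))^{−1} mod 13.
  i = 1 (α = 6): (6−3)(6−8)(6−10)(6−5) = 3·(−2)·(−4)·1 = 24 ≡ 11, so v_1 = 11^{−1} = 6 (mod 13).
  i = 2 (α = 3): (3−6)(3−8)(3−10)(3−5) = (−3)·(−5)·(−7)·(−2) = 210 ≡ 2, so v_2 = 2^{−1} = 7 (mod 13).
  i = 3 (α = 8): (8−6)(8−3)(8−10)(8−5) = 2·5·(−2)·3 = −60 ≡ 5, so v_3 = 5^{−1} = 8 (mod 13).
  i = 4 (α = 10): (10−6)(10−3)(10−8)(10−5) = 4·7·2·5 = 280 ≡ 7, so v_4 = 7^{−1} = 2 (mod 13).
  i = 5 (α = 5): (5−6)(5−3)(5−8)(5−10) = (−1)·2·(−3)·(−5) = −30 ≡ 9, so v_5 = 9^{−1} = 3 (mod 13).
  v = [6, 7, 8, 2, 3].
Step 2: syndromes of r = [1, 11, 7, 5, 0] (all sums mod 13).
  S_0 = Σ v_i r_i = 6·1 + 7·11 + 8·7 + 2·5 + 3·0 = 149 ≡ 6.
  S_1 = Σ v_i α_i r_i = 6·6·1 + 7·3·11 + 8·8·7 + 2·10·5 + 3·5·0 = 815 ≡ 9.
  α_i^2 mod 13 = [10, 9, 12, 9, 12].
  S_2 = Σ v_i α_i^2 r_i = 6·10·1 + 7·9·11 + 8·12·7 + 2·9·5 + 3·12·0 = 1515 ≡ 7.
  S = (6, 9, 7) ≠ 0, so r is not a codeword (an error is present).
Step 3: locate the error. For a single error e at position i, S_ℓ = v_i·e·α_i^ℓ, so α_err = S_1/S_0.
  S_0^{−1} = 6^{−1} = 11 (mod 13), so α_err = 9·11 = 99 ≡ 8 = α_3. Error position i = 3.
  Consistency check: S_2/S_1 = 7·3 = 21 ≡ 8 = α_err ✓ (single-error assumption holds).
Step 4: error magnitude e = S_0/v_3 = S_0·∏_{j≠3}(α_3 − α_j) = 6·5 = 30 ≡ 4 (mod 13).
Step 5: correct position 3: c_3 = r_3 − e = 7 − 4 ≡ 3 (mod 13). Hence c = [1, 11, 3, 5, 0].
  Check: interpolating c through the α_i gives m(x) = 8 + 1·x (degree < 2) with m(α_i) = c_i for every i, so c is indeed a codeword.


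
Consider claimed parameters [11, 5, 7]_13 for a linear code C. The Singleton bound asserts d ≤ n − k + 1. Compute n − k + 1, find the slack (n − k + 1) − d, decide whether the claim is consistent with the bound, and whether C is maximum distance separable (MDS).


Singleton RHS = n − k + 1 = 7, slack = 0, bound satisfied, MDS.

Singleton bound: d ≤ n − k + 1.
Here n = 11, k = 5, so n − k + 1 = 7.
Given d = 7, check d ≤ 7: YES.
Slack = (n − k + 1) − d = 0.
The code is MDS (slack = 0).
Description: the claimed parameters are [11, 5, 7]_13; such a code would be MDS (meets Singleton bound).


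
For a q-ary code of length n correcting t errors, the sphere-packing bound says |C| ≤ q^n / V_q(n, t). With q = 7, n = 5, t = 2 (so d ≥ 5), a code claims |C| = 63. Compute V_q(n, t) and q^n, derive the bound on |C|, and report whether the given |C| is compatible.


V_q(n, t) = 391, q^n = 16807, Hamming bound = 42, |C| = 63 > bound (violated).

Step 1: Compute V_q(n, t) = Σ_{j=0}^2 C(n, j) (q−1)^j.
  j = 0: C(5,0)·(6)^0 = 1·1 = 1.
  j = 1: C(5,1)·(6)^1 = 5·6 = 30.
  j = 2: C(5,2)·(6)^2 = 10·36 = 360.
  V_q(n, t) = 1 + 30 + 360 = 391.
Step 2: q^n = 7^5 = 16807.
Step 3: Hamming bound ⌊q^n / V_q(n,t)⌋ = ⌊16807/391⌋ = 42.
Step 4: Compare |C| = 63 to 42: violated.
The claimed |C| lies above the Hamming bound, so no 7-ary code of length 5 with d ≥ 5 can have 63 codewords.


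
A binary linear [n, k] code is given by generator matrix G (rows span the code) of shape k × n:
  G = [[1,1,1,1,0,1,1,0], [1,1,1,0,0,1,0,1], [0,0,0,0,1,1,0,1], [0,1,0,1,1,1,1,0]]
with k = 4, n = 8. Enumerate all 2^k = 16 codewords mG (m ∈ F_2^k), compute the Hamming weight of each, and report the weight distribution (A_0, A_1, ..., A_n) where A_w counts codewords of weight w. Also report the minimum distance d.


Weight distribution: A_0 = 1, A_1 = 1, A_3 = 3, A_4 = 5, A_5 = 3, A_6 = 2, A_7 = 1. Minimum distance d = 1.

Enumerate all 2^4 = 16 messages m ∈ F_2^4.
For each, compute codeword c = mG in F_2^8, then tally its weight.
  m = 0000 → c = 00000000, weight = 0.
  m = 1000 → c = 11110110, weight = 6.
  m = 0100 → c = 11100101, weight = 5.
  m = 1100 → c = 00010011, weight = 3.
  m = 0010 → c = 00001101, weight = 3.
  m = 1010 → c = 11111011, weight = 7.
  m = 0110 → c = 11101000, weight = 4.
  m = 1110 → c = 00011110, weight = 4.
  m = 0001 → c = 01011110, weight = 5.
  m = 1001 → c = 10101000, weight = 3.
  m = 0101 → c = 10111011, weight = 6.
  m = 1101 → c = 01001101, weight = 4.
  m = 0011 → c = 01010011, weight = 4.
  m = 1011 → c = 10100101, weight = 4.
  m = 0111 → c = 10110110, weight = 5.
  m = 1111 → c = 01000000, weight = 1.
Tally weights:
  weight 0: 1 codewords.
  weight 1: 1 codewords.
  weight 3: 3 codewords.
  weight 4: 5 codewords.
  weight 5: 3 codewords.
  weight 6: 2 codewords.
  weight 7: 1 codewords.
Minimum distance d = smallest w > 0 with A_w > 0 = 1.
Sanity: Σ A_w = 16 = 2^4 = 16 ✓.


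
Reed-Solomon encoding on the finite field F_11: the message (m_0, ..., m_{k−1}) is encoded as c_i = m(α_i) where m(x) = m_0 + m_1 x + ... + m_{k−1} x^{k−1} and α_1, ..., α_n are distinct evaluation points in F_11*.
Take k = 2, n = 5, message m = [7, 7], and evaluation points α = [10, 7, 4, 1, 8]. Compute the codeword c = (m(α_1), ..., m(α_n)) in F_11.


c = [0, 1, 2, 3, 8]

Message polynomial: m(x) = 7 + 7·x (mod 11).
For each evaluation point α_i, compute m(α_i) mod 11:
  α_1 = 10: Horner steps 7 → 0, so m(10) = 0.
  α_2 = 7: Horner steps 7 → 1, so m(7) = 1.
  α_3 = 4: Horner steps 7 → 2, so m(4) = 2.
  α_4 = 1: Horner steps 7 → 3, so m(1) = 3.
  α_5 = 8: Horner steps 7 → 8, so m(8) = 8.
Codeword c = [0, 1, 2, 3, 8] ∈ F_11^5.


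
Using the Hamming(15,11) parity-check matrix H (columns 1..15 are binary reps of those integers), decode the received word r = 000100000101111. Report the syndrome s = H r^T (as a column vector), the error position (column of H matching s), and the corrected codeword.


s = (1, 1, 1, 0)^T, error position = 14, corrected codeword c = 000100000101101

Compute s = H r^T mod 2 one row at a time:
  s_1 = 0 + 0 + 1 + 0 + 1 + 1 + 1 + 1 = 5 ≡ 1 (mod 2).
  s_2 = 1 + 0 + 0 + 0 + 1 + 1 + 1 + 1 = 5 ≡ 1 (mod 2).
  s_3 = 0 + 0 + 0 + 0 + 1 + 0 + 1 + 1 = 3 ≡ 1 (mod 2).
  s_4 = 0 + 0 + 0 + 0 + 0 + 0 + 1 + 1 = 2 ≡ 0 (mod 2).
s = (1, 1, 1, 0)^T — this equals column 14 of H (binary 1110), so error is at position 14.
Correct: flip bit 14 of r = 000100000101111 to get c = 000100000101101.


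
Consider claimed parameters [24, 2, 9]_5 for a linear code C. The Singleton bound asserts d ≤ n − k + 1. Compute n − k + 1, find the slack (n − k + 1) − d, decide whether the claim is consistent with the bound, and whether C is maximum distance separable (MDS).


Singleton RHS = n − k + 1 = 23, slack = 14, bound satisfied, not MDS.

Singleton bound: d ≤ n − k + 1.
Here n = 24, k = 2, so n − k + 1 = 23.
Given d = 9, check d ≤ 23: YES.
Slack = (n − k + 1) − d = 14.
The code is NOT MDS (slack = 14 > 0).
Description: the claimed parameters are [24, 2, 9]_5; such a code would be non-MDS.


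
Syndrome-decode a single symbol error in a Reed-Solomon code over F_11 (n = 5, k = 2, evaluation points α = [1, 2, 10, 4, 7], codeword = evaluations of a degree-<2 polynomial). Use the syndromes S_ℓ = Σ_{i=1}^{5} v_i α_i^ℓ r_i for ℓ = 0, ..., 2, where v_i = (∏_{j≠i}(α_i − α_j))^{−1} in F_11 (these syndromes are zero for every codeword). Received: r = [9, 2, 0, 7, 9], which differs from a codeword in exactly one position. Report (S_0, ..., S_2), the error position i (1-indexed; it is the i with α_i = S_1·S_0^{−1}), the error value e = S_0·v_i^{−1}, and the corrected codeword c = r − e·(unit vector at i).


S = (6, 6, 6), error at position 1, error magnitude e = 4, c = [5, 2, 0, 7, 9].

Step 1: column multipliers v_i = (∏_{j≠i}(α_i − α_j))^{−1} mod 11.
  i = 1 (α = 1): (1−2)(1−10)(1−4)(1−7) = (−1)·(−9)·(−3)·(−6) = 162 ≡ 8, so v_1 = 8^{−1} = 7 (mod 11).
  i = 2 (α = 2): (2−1)(2−10)(2−4)(2−7) = 1·(−8)·(−2)·(−5) = −80 ≡ 8, so v_2 = 8^{−1} = 7 (mod 11).
  i = 3 (α = 10): (10−1)(10−2)(10−4)(10−7) = 9·8·6·3 = 1296 ≡ 9, so v_3 = 9^{−1} = 5 (mod 11).
  i = 4 (α = 4): (4−1)(4−2)(4−10)(4−7) = 3·2·(−6)·(−3) = 108 ≡ 9, so v_4 = 9^{−1} = 5 (mod 11).
  i = 5 (α = 7): (7−1)(7−2)(7−10)(7−4) = 6·5·(−3)·3 = −270 ≡ 5, so v_5 = 5^{−1} = 9 (mod 11).
  v = [7, 7, 5, 5, 9].
Step 2: syndromes of r = [9, 2, 0, 7, 9] (all sums mod 11).
  S_0 = Σ v_i r_i = 7·9 + 7·2 + 5·0 + 5·7 + 9·9 = 193 ≡ 6.
  S_1 = Σ v_i α_i r_i = 7·1·9 + 7·2·2 + 5·10·0 + 5·4·7 + 9·7·9 = 798 ≡ 6.
  α_i^2 mod 11 = [1, 4, 1, 5, 5].
  S_2 = Σ v_i α_i^2 r_i = 7·1·9 + 7·4·2 + 5·1·0 + 5·5·7 + 9·5·9 = 699 ≡ 6.
  S = (6, 6, 6) ≠ 0, so r is not a codeword (an error is present).
Step 3: locate the error. For a single error e at position i, S_ℓ = v_i·e·α_i^ℓ, so α_err = S_1/S_0.
  S_0^{−1} = 6^{−1} = 2 (mod 11), so α_err = 6·2 = 12 ≡ 1 = α_1. Error position i = 1.
  Consistency check: S_2/S_1 = 6·2 = 12 ≡ 1 = α_err ✓ (single-error assumption holds).
Step 4: error magnitude e = S_0/v_1 = S_0·∏_{j≠1}(α_1 − α_j) = 6·8 = 48 ≡ 4 (mod 11).
Step 5: correct position 1: c_1 = r_1 − e = 9 − 4 ≡ 5 (mod 11). Hence c = [5, 2, 0, 7, 9].
  Check: interpolating c through the α_i gives m(x) = 8 + 8·x (degree < 2) with m(α_i) = c_i for every i, so c is indeed a codeword.
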